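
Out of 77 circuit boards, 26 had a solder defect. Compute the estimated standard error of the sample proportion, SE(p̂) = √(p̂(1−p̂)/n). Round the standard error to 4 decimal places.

Sample proportion p̂ = 26/77 = 0.33766.
p̂(1−p̂) = 0.223646.
Dividing by n and taking the root: √0.002904494 = 0.0539.

SE = 0.0539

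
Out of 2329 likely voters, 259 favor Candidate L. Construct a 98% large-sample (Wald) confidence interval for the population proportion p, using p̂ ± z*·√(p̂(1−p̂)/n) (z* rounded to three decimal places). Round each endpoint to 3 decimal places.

(0.096, 0.126)

With x = 259 successes in n = 2329, p̂ = 0.11121.
SE = √(p̂(1−p̂)/n) = √(0.098840/2329) = 0.006514.
For 98% confidence, z* = 2.326.
Margin of error: 2.326 × 0.006514 = 0.01515.
CI: 0.11121 ± 0.01515 = (0.096, 0.126).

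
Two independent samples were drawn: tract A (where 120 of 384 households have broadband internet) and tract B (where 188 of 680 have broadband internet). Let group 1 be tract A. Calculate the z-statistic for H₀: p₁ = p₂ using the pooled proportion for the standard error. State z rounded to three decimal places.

Sample proportions: p̂₁ = 120/384 = 0.31250 and p̂₂ = 188/680 = 0.27647.
Pooled p̂ = (120+188)/(384+680) = 308/1064 = 0.28947.
Pooled SE = √[0.2056787·0.00407475] ≈ 0.028950.
z = (p̂₁ − p̂₂)/SE = (0.31250 − 0.27647)/0.028950 = 0.03603/0.028950 = 1.245.

z = 1.245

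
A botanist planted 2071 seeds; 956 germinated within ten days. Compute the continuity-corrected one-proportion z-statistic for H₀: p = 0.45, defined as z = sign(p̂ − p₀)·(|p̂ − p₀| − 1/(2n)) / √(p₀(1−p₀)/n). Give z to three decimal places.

z = 1.040

Sample proportion p̂ = 956/2071 = 0.46161. p̂ − p₀ = 0.011613.
1/(2n) = 0.000241.
Corrected numerator: |0.011613| − 0.000241 = 0.011372.
SE₀ = √(0.45·0.55/2071) = 0.010932.
z = (+)0.011372/0.010932 = 1.040.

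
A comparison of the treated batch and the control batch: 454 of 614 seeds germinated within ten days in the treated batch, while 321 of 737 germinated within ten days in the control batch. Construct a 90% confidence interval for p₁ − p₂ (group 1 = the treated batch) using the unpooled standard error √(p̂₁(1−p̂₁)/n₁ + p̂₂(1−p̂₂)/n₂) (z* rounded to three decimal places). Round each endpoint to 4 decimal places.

p̂₁ = 454/614 = 0.73941, p̂₂ = 321/737 = 0.43555; p̂₁ − p̂₂ = 0.30386.
Unpooled SE = √(p̂₁(1−p̂₁)/n₁ + p̂₂(1−p̂₂)/n₂) = √(0.000313813 + 0.000333577) = 0.025444.
The 90% critical value is z* = 1.645. Margin of error = 0.04186.
So the interval runs from 0.2620 to 0.3457.

(0.2620, 0.3457)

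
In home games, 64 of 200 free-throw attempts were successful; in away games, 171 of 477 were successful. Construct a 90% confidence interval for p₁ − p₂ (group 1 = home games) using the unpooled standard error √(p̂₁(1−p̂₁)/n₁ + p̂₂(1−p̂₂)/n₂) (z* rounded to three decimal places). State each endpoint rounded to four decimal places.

(-0.1037, 0.0267)

p̂₁ = 0.32000, p̂₂ = 0.35849, so the observed difference is -0.03849.
SE = √(0.001088000 + 0.000482128) = √0.001570128 = 0.039625.
For 90% confidence, z* = 1.645. Margin = 1.645·0.039625 = 0.06518.
So the interval runs from -0.1037 to 0.0267.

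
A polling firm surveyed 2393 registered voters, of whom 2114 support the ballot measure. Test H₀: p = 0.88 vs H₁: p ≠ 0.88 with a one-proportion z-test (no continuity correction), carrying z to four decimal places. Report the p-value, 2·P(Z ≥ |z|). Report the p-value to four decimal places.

Sample proportion p̂ = 2114/2393 = 0.88341.
SE₀ = √(0.88·0.12/2393) = 0.006643.
z = (p̂ − p₀)/SE = (2114/2393 − 0.88)/0.006643 ≈ 0.5133.
p-value = 2·P(Z ≥ |z|) with z = 0.5133 → 0.6077.

p-value = 0.6077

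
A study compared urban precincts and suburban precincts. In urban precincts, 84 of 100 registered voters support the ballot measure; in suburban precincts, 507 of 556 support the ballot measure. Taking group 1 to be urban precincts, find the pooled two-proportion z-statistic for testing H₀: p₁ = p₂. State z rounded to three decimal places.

Sample proportions: p̂₁ = 84/100 = 0.84000 and p̂₂ = 507/556 = 0.91187.
Pooled p̂ = (84+507)/(100+556) = 591/656 = 0.90091.
SE = √[p̂(1−p̂)(1/n₁+1/n₂)] = √[0.90091·0.09909·(1/100+1/556)] ≈ 0.032453.
z = -0.07187/0.032453 = -2.215.

z = -2.215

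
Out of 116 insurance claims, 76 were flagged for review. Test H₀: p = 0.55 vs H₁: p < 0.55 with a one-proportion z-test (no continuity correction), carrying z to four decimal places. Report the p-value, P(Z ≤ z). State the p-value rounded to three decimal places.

p-value = 0.989

The sample proportion is 76/116 = 0.65517.
SE₀ = √(0.55·0.45/116) = 0.046191.
z = (p̂ − p₀)/SE = (76/116 − 0.55)/0.046191 ≈ 2.2769.
p-value = P(Z ≤ z) with z = 2.2769 → 0.989.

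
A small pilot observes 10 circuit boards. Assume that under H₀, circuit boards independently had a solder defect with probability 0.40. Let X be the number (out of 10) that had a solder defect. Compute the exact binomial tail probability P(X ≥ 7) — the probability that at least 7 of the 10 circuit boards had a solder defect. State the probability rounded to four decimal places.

P = 0.0548

X ~ Binomial(n=10, p=0.40).
P(X ≥ 7) = C(10,7)·0.40^7·0.60^3 + C(10,8)·0.40^8·0.60^2 + C(10,9)·0.40^9·0.60^1 + C(10,10)·0.40^10·0.60^0.
= 0.042467 + 0.010617 + 0.001573 + 0.000105 = 0.0548.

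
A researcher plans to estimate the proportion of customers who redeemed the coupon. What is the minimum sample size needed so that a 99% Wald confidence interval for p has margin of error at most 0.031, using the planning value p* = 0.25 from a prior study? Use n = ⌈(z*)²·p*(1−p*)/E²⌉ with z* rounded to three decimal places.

n = 1295

z* = 2.576 at the 99% level.
p*(1−p*) = 0.1875.
Required n before rounding: 6.635776 × 0.1875 / 0.031² = 1294.701.
⌈1294.701⌉ = 1295.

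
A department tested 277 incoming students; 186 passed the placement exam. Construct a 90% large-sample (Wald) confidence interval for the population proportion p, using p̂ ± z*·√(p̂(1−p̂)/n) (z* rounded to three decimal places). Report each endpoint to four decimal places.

The sample proportion is 186/277 = 0.67148.
SE(p̂) = √(0.67148·0.32852/277) = 0.028220.
For 90% confidence, z* = 1.645.
Margin of error: 1.645 × 0.028220 = 0.04642.
Interval: 0.67148 ± 0.04642 → (0.6251, 0.7179).

(0.6251, 0.7179)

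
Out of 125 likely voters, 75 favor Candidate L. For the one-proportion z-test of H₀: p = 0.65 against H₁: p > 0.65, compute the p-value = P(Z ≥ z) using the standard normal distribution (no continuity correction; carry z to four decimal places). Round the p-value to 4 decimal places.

p-value = 0.8794

Sample proportion p̂ = 75/125 = 0.60000.
Null standard error: √(0.65·0.35/125) = √0.001820000 = 0.042661.
z = (p̂ − p₀)/SE = (75/125 − 0.65)/0.042661 ≈ -1.1720.
From the standard normal, P(Z ≥ z) = 0.8794.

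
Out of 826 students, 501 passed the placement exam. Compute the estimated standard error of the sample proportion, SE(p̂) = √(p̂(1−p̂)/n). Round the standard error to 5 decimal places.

SE = 0.01700

Sample proportion p̂ = 501/826 = 0.60654.
p̂(1−p̂) = 0.238649.
SE = √(0.238649/826) = √0.000288921 = 0.01700.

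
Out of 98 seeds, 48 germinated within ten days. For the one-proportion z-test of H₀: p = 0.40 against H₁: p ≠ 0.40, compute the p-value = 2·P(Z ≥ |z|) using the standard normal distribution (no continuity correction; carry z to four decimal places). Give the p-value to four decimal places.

p-value = 0.0696

With x = 48 successes in n = 98, p̂ = 0.48980.
Under H₀, SE = √(p₀(1−p₀)/n) = √(0.40·0.60/98) = √0.002448980 = 0.049487.
Test statistic (full precision, shown to 4 dp): z = (48/98 − 0.40)/SE₀ ≈ 1.8145.
From the standard normal, 2·P(Z ≥ |z|) = 0.0696.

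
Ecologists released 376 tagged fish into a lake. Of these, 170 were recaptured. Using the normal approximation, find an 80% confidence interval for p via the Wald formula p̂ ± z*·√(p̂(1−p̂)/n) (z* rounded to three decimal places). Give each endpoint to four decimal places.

Sample proportion p̂ = 170/376 = 0.45213.
SE(p̂) = √(0.45213·0.54787/376) = 0.025667.
For 80% confidence, z* = 1.282.
Margin of error: 1.282 × 0.025667 = 0.03291.
CI: 0.45213 ± 0.03291 = (0.4192, 0.4850).

(0.4192, 0.4850)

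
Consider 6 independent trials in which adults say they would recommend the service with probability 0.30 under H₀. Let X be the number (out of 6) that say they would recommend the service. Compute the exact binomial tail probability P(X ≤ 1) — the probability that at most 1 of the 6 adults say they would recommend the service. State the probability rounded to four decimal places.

P = 0.4202

X ~ Binomial(n=6, p=0.30).
P(X ≤ 1) = C(6,0)·0.30^0·0.70^6 + C(6,1)·0.30^1·0.70^5.
= 0.117649 + 0.302526 = 0.4202.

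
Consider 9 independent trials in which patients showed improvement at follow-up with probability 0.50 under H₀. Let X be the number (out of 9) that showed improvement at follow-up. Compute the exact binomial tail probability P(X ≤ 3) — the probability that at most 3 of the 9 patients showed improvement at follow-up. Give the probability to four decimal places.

X ~ Binomial(n=9, p=0.50).
P(X ≤ 3) = C(9,0)·0.50^0·0.50^9 + C(9,1)·0.50^1·0.50^8 + C(9,2)·0.50^2·0.50^7 + C(9,3)·0.50^3·0.50^6.
= 0.001953 + 0.017578 + 0.070312 + 0.164062 = 0.2539.

P = 0.2539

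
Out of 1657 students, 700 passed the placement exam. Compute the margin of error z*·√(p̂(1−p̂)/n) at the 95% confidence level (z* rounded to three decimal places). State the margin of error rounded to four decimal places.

ME = 0.0238

p̂ = 700/1657 = 0.42245.
Standard error of p̂: √(0.243986/1657) = √0.000147246 = 0.012134.
For 95% confidence, z* = 1.960.
So ME = 0.0238.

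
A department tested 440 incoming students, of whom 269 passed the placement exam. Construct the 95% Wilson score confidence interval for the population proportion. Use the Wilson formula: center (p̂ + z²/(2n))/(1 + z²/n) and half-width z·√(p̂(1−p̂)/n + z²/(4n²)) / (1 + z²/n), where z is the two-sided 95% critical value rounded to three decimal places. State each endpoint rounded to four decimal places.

p̂ = 269/440 = 0.61136; z = 1.960, so z² = 3.841600.
Denominator 1 + z²/n = 1 + 3.841600/440 = 1.008731.
Center = (0.61136 + 0.004365)/1.008731 = 0.61040.
Radicand: p̂(1−p̂)/n + z²/(4n²) = 0.000539996 + 0.000004961 = 0.000544957.
Half-width = 1.960·√0.000544957/1.008731 = 0.04536.
Interval: 0.61040 ± 0.04536 → (0.5650, 0.6558).

(0.5650, 0.6558)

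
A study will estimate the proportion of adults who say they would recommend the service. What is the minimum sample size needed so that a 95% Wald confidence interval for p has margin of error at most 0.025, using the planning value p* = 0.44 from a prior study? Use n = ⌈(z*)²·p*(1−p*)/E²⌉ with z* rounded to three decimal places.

The 95% critical value is z* = 1.960.
p*(1−p*) = 0.2464.
(z*)²·p*(1−p*)/E² = 3.841600·0.2464/0.000625 = 1514.512.
Rounding up, n = 1515.

n = 1515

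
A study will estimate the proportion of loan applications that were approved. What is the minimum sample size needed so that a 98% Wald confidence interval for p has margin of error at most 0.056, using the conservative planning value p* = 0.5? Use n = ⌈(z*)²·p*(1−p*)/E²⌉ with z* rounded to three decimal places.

The 98% critical value is z* = 2.326.
p*(1−p*) = 0.2500.
(z*)²·p*(1−p*)/E² = 5.410276·0.2500/0.003136 = 431.304.
⌈431.304⌉ = 432.

n = 432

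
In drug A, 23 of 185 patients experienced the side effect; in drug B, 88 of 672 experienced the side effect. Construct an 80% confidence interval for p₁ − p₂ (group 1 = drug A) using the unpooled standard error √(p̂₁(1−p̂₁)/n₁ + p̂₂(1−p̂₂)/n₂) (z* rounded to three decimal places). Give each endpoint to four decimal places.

p̂₁ = 0.12432, p̂₂ = 0.13095, so the observed difference is -0.00663.
SE = √(0.000588475 + 0.000169351) = √0.000757826 = 0.027529.
The 80% critical value is z* = 1.282. Margin = 1.282·0.027529 = 0.03529.
CI: -0.00663 ± 0.03529 = (-0.0419, 0.0287).

(-0.0419, 0.0287)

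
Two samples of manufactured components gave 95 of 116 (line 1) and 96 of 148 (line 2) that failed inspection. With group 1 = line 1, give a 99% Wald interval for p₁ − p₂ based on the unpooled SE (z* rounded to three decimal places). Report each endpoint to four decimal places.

p̂₁ = 95/116 = 0.81897, p̂₂ = 96/148 = 0.64865; p̂₁ − p̂₂ = 0.17032.
SE = √(0.001278112 + 0.001539889) = √0.002818001 = 0.053085.
z* = 2.576 at the 99% level. Margin of error = 0.13675.
So the interval runs from 0.0336 to 0.3071.

(0.0336, 0.3071)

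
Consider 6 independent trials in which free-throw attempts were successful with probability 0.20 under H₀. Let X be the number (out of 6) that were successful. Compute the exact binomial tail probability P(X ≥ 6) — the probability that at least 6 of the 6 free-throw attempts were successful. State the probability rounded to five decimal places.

P = 0.00006

X ~ Binomial(n=6, p=0.20).
P(X ≥ 6) = C(6,6)·0.20^6·0.80^0.
= 0.000064 = 0.00006.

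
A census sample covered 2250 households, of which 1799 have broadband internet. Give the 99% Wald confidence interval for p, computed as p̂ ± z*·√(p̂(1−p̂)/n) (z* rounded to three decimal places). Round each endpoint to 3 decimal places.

(0.778, 0.821)

p̂ = 1799/2250 = 0.79956.
SE(p̂) = √(0.79956·0.20044/2250) = 0.008440.
The 99% critical value is z* = 2.576.
Margin = 2.576·0.008440 = 0.02174.
Interval: 0.79956 ± 0.02174 → (0.778, 0.821).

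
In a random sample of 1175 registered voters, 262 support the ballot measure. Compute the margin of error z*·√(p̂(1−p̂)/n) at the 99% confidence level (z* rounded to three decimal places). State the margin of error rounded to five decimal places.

ME = 0.03128

The sample proportion is 262/1175 = 0.22298.
SE(p̂) = √(0.22298·0.77702/1175) = 0.012143.
The 99% critical value is z* = 2.576.
Margin of error = z*·SE = 2.576 × 0.012143 = 0.03128.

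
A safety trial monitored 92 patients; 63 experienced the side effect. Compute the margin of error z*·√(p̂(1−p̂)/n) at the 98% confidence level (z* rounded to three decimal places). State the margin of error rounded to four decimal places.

With x = 63 successes in n = 92, p̂ = 0.68478.
SE = √(p̂(1−p̂)/n) = √(0.215855/92) = 0.048438.
The 98% critical value is z* = 2.326.
ME = 2.326·0.048438 = 0.1127.

ME = 0.1127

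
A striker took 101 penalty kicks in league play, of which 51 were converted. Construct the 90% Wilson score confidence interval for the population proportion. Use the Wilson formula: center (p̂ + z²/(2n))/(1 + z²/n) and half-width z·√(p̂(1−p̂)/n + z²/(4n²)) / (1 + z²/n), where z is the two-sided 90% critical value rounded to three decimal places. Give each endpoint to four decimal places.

(0.4241, 0.5856)

p̂ = 51/101 = 0.50495; z = 1.645, so z² = 2.706025.
Denominator 1 + z²/n = 1 + 2.706025/101 = 1.026792.
Center = (0.50495 + 0.013396)/1.026792 = 0.50482.
Radicand: p̂(1−p̂)/n + z²/(4n²) = 0.002475005 + 0.000066318 = 0.002541323.
Half-width = 1.645·√0.002541323/1.026792 = 0.08076.
CI: 0.50482 ± 0.08076 = (0.4241, 0.5856).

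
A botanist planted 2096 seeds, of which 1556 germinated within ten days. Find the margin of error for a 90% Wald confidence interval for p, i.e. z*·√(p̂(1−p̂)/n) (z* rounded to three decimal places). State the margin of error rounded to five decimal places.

ME = 0.01571

Sample proportion p̂ = 1556/2096 = 0.74237.
SE = √(p̂(1−p̂)/n) = √(0.191259/2096) = 0.009552.
The 90% critical value is z* = 1.645.
Margin of error = z*·SE = 1.645 × 0.009552 = 0.01571.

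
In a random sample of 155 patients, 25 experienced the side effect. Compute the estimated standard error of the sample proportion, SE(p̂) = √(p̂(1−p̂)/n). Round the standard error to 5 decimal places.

With x = 25 successes in n = 155, p̂ = 0.16129.
p̂(1−p̂) = 0.16129·0.83871 = 0.135276.
Dividing by n and taking the root: √0.000872748 = 0.02954.

SE = 0.02954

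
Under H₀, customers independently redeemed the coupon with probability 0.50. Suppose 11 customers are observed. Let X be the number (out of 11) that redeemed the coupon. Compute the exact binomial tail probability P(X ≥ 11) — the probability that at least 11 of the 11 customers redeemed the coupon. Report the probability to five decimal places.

P = 0.00049

X is binomial with n = 11 and p = 0.50.
P(X ≥ 11) = C(11,11)·0.50^11·0.50^0.
= 0.000488 = 0.00049.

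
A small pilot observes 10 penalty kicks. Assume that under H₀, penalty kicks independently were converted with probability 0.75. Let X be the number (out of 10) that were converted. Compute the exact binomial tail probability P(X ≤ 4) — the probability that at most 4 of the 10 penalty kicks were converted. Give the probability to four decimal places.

P = 0.0197

X ~ Binomial(n=10, p=0.75).
P(X ≤ 4) = Σ_{j=0}^{4} C(10,j)·0.75^j·0.25^{10−j}.
= 0.000001 + 0.000029 + 0.000386 + 0.003090 + 0.016222 = 0.0197.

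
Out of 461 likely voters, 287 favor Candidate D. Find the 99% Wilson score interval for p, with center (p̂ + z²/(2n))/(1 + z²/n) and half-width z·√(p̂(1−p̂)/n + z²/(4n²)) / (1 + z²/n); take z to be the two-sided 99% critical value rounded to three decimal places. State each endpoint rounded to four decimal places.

Here p̂ = 287/461 = 0.62256 and z = 2.576 (z² = 6.635776).
1 + z²/n = 1.014394.
Center = (0.62256 + 0.007197)/1.014394 = 0.62082.
Radicand: p̂(1−p̂)/n + z²/(4n²) = 0.000509716 + 0.000007806 = 0.000517522.
Half-width = 2.576·√0.000517522/1.014394 = 0.05777.
Interval: 0.62082 ± 0.05777 → (0.5631, 0.6786).

(0.5631, 0.6786)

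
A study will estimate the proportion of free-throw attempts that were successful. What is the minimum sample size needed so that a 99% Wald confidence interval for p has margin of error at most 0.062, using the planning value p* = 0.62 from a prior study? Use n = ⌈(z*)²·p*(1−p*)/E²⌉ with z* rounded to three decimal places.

For 99% confidence, z* = 2.576.
p*(1−p*) = 0.62·0.38 = 0.2356.
Required n before rounding: 6.635776 × 0.2356 / 0.062² = 406.709.
⌈406.709⌉ = 407.

n = 407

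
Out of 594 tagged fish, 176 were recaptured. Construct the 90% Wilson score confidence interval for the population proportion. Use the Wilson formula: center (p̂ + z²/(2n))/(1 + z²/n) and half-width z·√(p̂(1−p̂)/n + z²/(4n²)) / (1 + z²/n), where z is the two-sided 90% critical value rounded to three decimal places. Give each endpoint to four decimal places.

(0.2665, 0.3280)

p̂ = 176/594 = 0.29630; z = 1.645, so z² = 2.706025.
Denominator 1 + z²/n = 1 + 2.706025/594 = 1.004556.
Adjusted center: (0.29630 + z²/(2n))/1.004556 = 0.29722.
Radicand: p̂(1−p̂)/n + z²/(4n²) = 0.000351018 + 0.000001917 = 0.000352935.
Half-width = z·√(radicand)/denom = 1.645·0.018787/1.004556 = 0.03076.
Interval: 0.29722 ± 0.03076 → (0.2665, 0.3280).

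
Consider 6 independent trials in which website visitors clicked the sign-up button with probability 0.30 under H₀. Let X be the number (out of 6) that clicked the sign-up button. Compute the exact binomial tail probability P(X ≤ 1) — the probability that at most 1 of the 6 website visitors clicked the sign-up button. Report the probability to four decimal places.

X ~ Binomial(n=6, p=0.30).
P(X ≤ 1) = C(6,0)·0.30^0·0.70^6 + C(6,1)·0.30^1·0.70^5.
= 0.117649 + 0.302526 = 0.4202.

P = 0.4202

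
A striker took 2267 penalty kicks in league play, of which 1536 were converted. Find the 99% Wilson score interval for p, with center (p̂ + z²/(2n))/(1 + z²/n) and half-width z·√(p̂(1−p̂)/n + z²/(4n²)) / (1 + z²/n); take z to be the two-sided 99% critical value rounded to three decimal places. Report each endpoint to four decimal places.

Here p̂ = 1536/2267 = 0.67755 and z = 2.576 (z² = 6.635776).
1 + z²/n = 1.002927.
Adjusted center: (0.67755 + z²/(2n))/1.002927 = 0.67703.
Radicand: p̂(1−p̂)/n + z²/(4n²) = 0.000096373 + 0.000000323 = 0.000096696.
Half-width = 2.576·√0.000096696/1.002927 = 0.02526.
CI: 0.67703 ± 0.02526 = (0.6518, 0.7023).

(0.6518, 0.7023)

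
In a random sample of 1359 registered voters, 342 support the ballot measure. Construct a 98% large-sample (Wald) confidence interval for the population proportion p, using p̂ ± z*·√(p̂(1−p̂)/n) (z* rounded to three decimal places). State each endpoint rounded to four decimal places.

The sample proportion is 342/1359 = 0.25166.
Standard error of p̂: √(0.188325/1359) = √0.000138576 = 0.011772.
For 98% confidence, z* = 2.326.
Margin = 2.326·0.011772 = 0.02738.
CI: 0.25166 ± 0.02738 = (0.2243, 0.2790).

(0.2243, 0.2790)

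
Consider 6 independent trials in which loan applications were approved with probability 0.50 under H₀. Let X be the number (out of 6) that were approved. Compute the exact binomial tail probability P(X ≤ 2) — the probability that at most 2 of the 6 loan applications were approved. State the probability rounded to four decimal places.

P = 0.3438

X ~ Binomial(n=6, p=0.50).
P(X ≤ 2) = C(6,0)·0.50^0·0.50^6 + C(6,1)·0.50^1·0.50^5 + C(6,2)·0.50^2·0.50^4.
= 0.015625 + 0.093750 + 0.234375 = 0.3438.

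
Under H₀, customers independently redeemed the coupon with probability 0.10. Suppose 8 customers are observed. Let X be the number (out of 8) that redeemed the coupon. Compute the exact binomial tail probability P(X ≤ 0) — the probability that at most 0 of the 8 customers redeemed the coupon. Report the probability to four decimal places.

X ~ Binomial(n=8, p=0.10).
P(X ≤ 0) = C(8,0)·0.10^0·0.90^8.
= 0.430467 = 0.4305.

P = 0.4305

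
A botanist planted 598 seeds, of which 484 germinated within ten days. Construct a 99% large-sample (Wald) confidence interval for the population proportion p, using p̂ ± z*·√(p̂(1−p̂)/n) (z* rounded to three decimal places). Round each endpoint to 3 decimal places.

The sample proportion is 484/598 = 0.80936.
SE(p̂) = √(0.80936·0.19064/598) = 0.016063.
For 99% confidence, z* = 2.576.
Margin of error: 2.576 × 0.016063 = 0.04138.
So the interval runs from 0.768 to 0.851.

(0.768, 0.851)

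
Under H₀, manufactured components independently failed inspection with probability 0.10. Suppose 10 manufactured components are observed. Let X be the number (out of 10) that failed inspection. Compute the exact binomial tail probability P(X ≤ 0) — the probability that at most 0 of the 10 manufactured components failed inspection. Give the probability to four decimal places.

P = 0.3487

X is binomial with n = 10 and p = 0.10.
P(X ≤ 0) = C(10,0)·0.10^0·0.90^10.
= 0.348678 = 0.3487.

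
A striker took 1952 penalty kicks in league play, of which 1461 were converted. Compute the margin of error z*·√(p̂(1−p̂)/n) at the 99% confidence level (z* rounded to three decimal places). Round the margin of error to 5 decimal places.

The sample proportion is 1461/1952 = 0.74846.
SE(p̂) = √(0.74846·0.25154/1952) = 0.009821.
The 99% critical value is z* = 2.576.
So ME = 0.02530.

ME = 0.02530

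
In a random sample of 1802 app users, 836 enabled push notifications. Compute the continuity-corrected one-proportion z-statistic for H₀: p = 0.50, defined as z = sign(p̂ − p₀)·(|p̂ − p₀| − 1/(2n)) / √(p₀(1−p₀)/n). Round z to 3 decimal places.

With x = 836 successes in n = 1802, p̂ = 0.46393. p̂ − p₀ = -0.036071.
Continuity correction 1/(2n) = 1/3604 = 0.000277.
Corrected numerator: |-0.036071| − 0.000277 = 0.035794.
Null standard error: √(0.50·0.50/1802) = √0.000138735 = 0.011779.
z = (−)0.035794/0.011779 = -3.039.

z = -3.039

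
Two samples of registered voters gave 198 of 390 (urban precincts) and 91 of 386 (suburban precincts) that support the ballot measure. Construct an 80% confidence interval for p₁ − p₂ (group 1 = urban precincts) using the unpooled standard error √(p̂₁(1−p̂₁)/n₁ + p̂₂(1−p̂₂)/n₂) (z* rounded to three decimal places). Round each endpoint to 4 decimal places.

p̂₁ = 0.50769, p̂₂ = 0.23575, so the observed difference is 0.27194.
SE = √(0.000640874 + 0.000466768) = √0.001107642 = 0.033281.
z* = 1.282 at the 80% level. Margin = 1.282·0.033281 = 0.04267.
So the interval runs from 0.2293 to 0.3146.

(0.2293, 0.3146)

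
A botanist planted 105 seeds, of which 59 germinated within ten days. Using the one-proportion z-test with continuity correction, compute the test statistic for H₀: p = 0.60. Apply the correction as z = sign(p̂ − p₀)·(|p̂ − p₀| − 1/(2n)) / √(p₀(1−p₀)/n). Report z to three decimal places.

The sample proportion is 59/105 = 0.56190. p̂ − p₀ = -0.038095.
1/(2n) = 0.004762.
Corrected numerator: |-0.038095| − 0.004762 = 0.033333.
Under H₀, SE = √(p₀(1−p₀)/n) = √(0.60·0.40/105) = √0.002285714 = 0.047809.
z = (−)0.033333/0.047809 = -0.697.

z = -0.697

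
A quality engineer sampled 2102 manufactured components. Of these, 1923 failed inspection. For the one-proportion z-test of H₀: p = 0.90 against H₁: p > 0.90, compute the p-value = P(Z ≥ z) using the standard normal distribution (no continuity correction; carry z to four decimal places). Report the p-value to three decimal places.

The sample proportion is 1923/2102 = 0.91484.
Null standard error: √(0.90·0.10/2102) = √0.000042816 = 0.006543.
Test statistic (full precision, shown to 4 dp): z = (1923/2102 − 0.90)/SE₀ ≈ 2.2684.
From the standard normal, P(Z ≥ z) = 0.012.

p-value = 0.012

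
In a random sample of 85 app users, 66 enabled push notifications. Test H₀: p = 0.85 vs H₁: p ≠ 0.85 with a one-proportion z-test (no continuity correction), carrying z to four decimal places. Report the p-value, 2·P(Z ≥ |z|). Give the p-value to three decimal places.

With x = 66 successes in n = 85, p̂ = 0.77647.
Null standard error: √(0.85·0.15/85) = √0.001500000 = 0.038730.
z = (p̂ − p₀)/SE = (66/85 − 0.85)/0.038730 ≈ -1.8985.
From the standard normal, 2·P(Z ≥ |z|) = 0.058.

p-value = 0.058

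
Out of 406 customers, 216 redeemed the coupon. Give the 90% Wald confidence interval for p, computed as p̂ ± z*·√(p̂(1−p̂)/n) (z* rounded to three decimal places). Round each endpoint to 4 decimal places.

(0.4913, 0.5728)

The sample proportion is 216/406 = 0.53202.
Standard error of p̂: √(0.248975/406) = √0.000613238 = 0.024764.
z* = 1.645 at the 90% level.
Margin = 1.645·0.024764 = 0.04074.
So the interval runs from 0.4913 to 0.5728.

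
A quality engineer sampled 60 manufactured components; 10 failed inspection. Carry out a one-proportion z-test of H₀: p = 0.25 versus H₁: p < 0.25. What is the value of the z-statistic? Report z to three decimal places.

z = -1.491

p̂ = 10/60 = 0.16667.
SE₀ = √(0.25·0.75/60) = 0.055902.
z = (0.16667 − 0.25)/0.055902 = -0.08333/0.055902 = -1.491.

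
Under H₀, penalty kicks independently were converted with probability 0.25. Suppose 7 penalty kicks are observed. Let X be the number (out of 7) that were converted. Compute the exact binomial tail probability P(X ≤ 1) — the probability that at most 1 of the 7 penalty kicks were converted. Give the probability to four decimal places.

X is binomial with n = 7 and p = 0.25.
P(X ≤ 1) = C(7,0)·0.25^0·0.75^7 + C(7,1)·0.25^1·0.75^6.
= 0.133484 + 0.311462 = 0.4449.

P = 0.4449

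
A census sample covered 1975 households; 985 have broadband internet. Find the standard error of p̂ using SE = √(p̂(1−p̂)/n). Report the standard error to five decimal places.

SE = 0.01125

The sample proportion is 985/1975 = 0.49873.
p̂(1−p̂) = 0.249998.
SE = √(0.249998/1975) = 0.01125.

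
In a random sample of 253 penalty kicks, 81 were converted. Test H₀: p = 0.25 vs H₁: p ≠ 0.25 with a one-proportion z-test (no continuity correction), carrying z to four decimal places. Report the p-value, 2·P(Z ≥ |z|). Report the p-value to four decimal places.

With x = 81 successes in n = 253, p̂ = 0.32016.
Null standard error: √(0.25·0.75/253) = √0.000741107 = 0.027223.
z = (p̂ − p₀)/SE = (81/253 − 0.25)/0.027223 ≈ 2.5771.
From the standard normal, 2·P(Z ≥ |z|) = 0.0100.

p-value = 0.0100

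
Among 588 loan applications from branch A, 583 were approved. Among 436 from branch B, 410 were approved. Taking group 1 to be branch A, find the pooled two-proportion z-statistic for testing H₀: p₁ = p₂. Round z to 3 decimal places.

z = 4.722

p̂₁ = 583/588 = 0.99150, p̂₂ = 410/436 = 0.94037.
Pooling: p̂ = 993/1024 = 0.96973.
Pooled SE = √[0.0293570·0.00399426] ≈ 0.010829.
z = 0.05113/0.010829 = 4.722.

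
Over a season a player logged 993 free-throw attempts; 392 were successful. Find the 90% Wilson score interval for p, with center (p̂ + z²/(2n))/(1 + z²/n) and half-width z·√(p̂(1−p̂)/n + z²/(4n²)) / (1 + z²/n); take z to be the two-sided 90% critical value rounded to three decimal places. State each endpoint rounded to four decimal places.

(0.3696, 0.4205)

p̂ = 392/993 = 0.39476; z = 1.645, so z² = 2.706025.
1 + z²/n = 1.002725.
Center = (0.39476 + 0.001363)/1.002725 = 0.39505.
Radicand: p̂(1−p̂)/n + z²/(4n²) = 0.000240610 + 0.000000686 = 0.000241296.
Half-width = 1.645·√0.000241296/1.002725 = 0.02548.
Interval: 0.39505 ± 0.02548 → (0.3696, 0.4205).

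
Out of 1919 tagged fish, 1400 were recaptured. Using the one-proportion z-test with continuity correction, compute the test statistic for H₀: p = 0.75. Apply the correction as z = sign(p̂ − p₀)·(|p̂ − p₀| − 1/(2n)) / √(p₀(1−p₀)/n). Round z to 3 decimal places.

z = -2.043

With x = 1400 successes in n = 1919, p̂ = 0.72955. p̂ − p₀ = -0.020453.
1/(2n) = 0.000261.
Corrected numerator: |-0.020453| − 0.000261 = 0.020192.
Under H₀, SE = √(p₀(1−p₀)/n) = √(0.75·0.25/1919) = √0.000097707 = 0.009885.
z = (−)0.020192/0.009885 = -2.043.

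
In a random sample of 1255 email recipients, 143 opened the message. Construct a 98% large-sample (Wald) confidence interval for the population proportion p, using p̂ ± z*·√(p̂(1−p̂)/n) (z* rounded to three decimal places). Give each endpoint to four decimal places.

The sample proportion is 143/1255 = 0.11394.
SE(p̂) = √(0.11394·0.88606/1255) = 0.008969.
For 98% confidence, z* = 2.326.
Margin of error: 2.326 × 0.008969 = 0.02086.
Interval: 0.11394 ± 0.02086 → (0.0931, 0.1348).

(0.0931, 0.1348)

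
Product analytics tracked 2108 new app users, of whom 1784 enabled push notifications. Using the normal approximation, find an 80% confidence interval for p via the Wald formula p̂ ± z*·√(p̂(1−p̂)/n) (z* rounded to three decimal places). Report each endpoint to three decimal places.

With x = 1784 successes in n = 2108, p̂ = 0.84630.
SE(p̂) = √(0.84630·0.15370/2108) = 0.007855.
The 80% critical value is z* = 1.282.
Margin = 1.282·0.007855 = 0.01007.
CI: 0.84630 ± 0.01007 = (0.836, 0.856).

(0.836, 0.856)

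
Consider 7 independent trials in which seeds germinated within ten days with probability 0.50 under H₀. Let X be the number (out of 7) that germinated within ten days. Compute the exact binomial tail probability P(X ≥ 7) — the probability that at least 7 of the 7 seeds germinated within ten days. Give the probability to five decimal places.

X is binomial with n = 7 and p = 0.50.
P(X ≥ 7) = C(7,7)·0.50^7·0.50^0.
= 0.007812 = 0.00781.

P = 0.00781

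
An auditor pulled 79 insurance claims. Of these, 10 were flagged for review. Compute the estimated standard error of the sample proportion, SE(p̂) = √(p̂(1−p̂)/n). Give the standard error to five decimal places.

p̂ = 10/79 = 0.12658.
p̂(1−p̂) = 0.12658·0.87342 = 0.110558.
SE = √(0.110558/79) = √0.001399468 = 0.03741.

SE = 0.03741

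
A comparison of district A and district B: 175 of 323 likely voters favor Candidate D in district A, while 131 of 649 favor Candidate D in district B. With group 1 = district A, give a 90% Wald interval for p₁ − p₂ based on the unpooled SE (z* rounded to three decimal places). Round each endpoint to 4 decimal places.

p̂₁ = 175/323 = 0.54180, p̂₂ = 131/649 = 0.20185; p̂₁ − p̂₂ = 0.33995.
Unpooled SE = √(p̂₁(1−p̂₁)/n₁ + p̂₂(1−p̂₂)/n₂) = √(0.000768586 + 0.000248237) = 0.031888.
The 90% critical value is z* = 1.645. Margin of error = 0.05246.
CI: 0.33995 ± 0.05246 = (0.2875, 0.3924).

(0.2875, 0.3924)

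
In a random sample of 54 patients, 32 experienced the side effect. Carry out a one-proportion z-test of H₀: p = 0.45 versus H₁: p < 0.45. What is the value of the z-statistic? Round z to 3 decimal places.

With x = 32 successes in n = 54, p̂ = 0.59259.
SE₀ = √(0.45·0.55/54) = 0.067700.
z = (p̂ − p₀)/SE = (0.59259 − 0.45)/0.067700 = 2.106.

z = 2.106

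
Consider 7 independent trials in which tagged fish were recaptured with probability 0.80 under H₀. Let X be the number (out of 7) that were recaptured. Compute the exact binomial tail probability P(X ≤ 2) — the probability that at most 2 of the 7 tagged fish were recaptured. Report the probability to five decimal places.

X is binomial with n = 7 and p = 0.80.
P(X ≤ 2) = C(7,0)·0.80^0·0.20^7 + C(7,1)·0.80^1·0.20^6 + C(7,2)·0.80^2·0.20^5.
= 0.000013 + 0.000358 + 0.004301 = 0.00467.

P = 0.00467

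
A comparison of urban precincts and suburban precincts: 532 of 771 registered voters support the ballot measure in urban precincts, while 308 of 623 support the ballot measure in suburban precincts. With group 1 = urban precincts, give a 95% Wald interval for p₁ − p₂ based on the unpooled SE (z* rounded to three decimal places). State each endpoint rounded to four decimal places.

(0.1446, 0.2467)

p̂₁ = 532/771 = 0.69001, p̂₂ = 308/623 = 0.49438; p̂₁ − p̂₂ = 0.19563.
Unpooled SE = √(p̂₁(1−p̂₁)/n₁ + p̂₂(1−p̂₂)/n₂) = √(0.000277426 + 0.000401233) = 0.026051.
For 95% confidence, z* = 1.960. Margin of error = 0.05106.
CI: 0.19563 ± 0.05106 = (0.1446, 0.2467).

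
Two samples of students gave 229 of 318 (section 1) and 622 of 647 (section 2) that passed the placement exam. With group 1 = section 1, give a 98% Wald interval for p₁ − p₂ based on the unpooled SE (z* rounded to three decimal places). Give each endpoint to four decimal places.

(-0.3024, -0.1801)

p̂₁ = 0.72013, p̂₂ = 0.96136, so the observed difference is -0.24123.
Unpooled SE = √(p̂₁(1−p̂₁)/n₁ + p̂₂(1−p̂₂)/n₂) = √(0.000633788 + 0.000057414) = 0.026291.
The 98% critical value is z* = 2.326. Margin of error = 0.06115.
CI: -0.24123 ± 0.06115 = (-0.3024, -0.1801).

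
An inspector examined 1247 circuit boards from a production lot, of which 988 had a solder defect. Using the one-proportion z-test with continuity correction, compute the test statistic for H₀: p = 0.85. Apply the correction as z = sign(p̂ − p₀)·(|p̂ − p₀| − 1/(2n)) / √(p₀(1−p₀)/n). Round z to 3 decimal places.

z = -5.666

The sample proportion is 988/1247 = 0.79230. p̂ − p₀ = -0.057698.
Continuity correction 1/(2n) = 1/2494 = 0.000401.
Corrected numerator: |-0.057698| − 0.000401 = 0.057297.
Null standard error: √(0.85·0.15/1247) = √0.000102245 = 0.010112.
z = −0.057297/0.010112 = -5.666.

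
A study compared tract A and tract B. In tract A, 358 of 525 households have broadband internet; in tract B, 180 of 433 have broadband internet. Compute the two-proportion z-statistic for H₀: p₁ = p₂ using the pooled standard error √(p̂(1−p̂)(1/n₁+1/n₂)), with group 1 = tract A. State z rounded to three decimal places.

z = 8.264

Sample proportions: p̂₁ = 358/525 = 0.68190 and p̂₂ = 180/433 = 0.41570.
Pooled p̂ = (358+180)/(525+433) = 538/958 = 0.56159.
Pooled SE = √[0.2462071·0.00421423] ≈ 0.032211.
z = (p̂₁ − p̂₂)/SE = (0.68190 − 0.41570)/0.032211 = 0.26620/0.032211 = 8.264.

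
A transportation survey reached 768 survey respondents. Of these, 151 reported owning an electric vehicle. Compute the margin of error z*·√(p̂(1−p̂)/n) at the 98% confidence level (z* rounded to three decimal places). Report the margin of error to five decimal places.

ME = 0.03336

With x = 151 successes in n = 768, p̂ = 0.19661.
SE = √(p̂(1−p̂)/n) = √(0.157957/768) = 0.014341.
The 98% critical value is z* = 2.326.
Margin of error = z*·SE = 2.326 × 0.014341 = 0.03336.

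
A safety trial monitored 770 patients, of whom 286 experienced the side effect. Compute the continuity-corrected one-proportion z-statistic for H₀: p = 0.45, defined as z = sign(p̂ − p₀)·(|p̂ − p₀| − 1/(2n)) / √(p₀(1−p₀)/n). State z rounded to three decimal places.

z = -4.346

The sample proportion is 286/770 = 0.37143. p̂ − p₀ = -0.078571.
1/(2n) = 0.000649.
Corrected numerator: |-0.078571| − 0.000649 = 0.077922.
Under H₀, SE = √(p₀(1−p₀)/n) = √(0.45·0.55/770) = √0.000321429 = 0.017928.
z = −0.077922/0.017928 = -4.346.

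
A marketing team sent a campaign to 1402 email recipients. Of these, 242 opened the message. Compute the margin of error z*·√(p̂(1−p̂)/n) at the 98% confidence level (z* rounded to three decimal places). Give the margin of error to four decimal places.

The sample proportion is 242/1402 = 0.17261.
Standard error of p̂: √(0.142816/1402) = √0.000101866 = 0.010093.
For 98% confidence, z* = 2.326.
ME = 2.326·0.010093 = 0.0235.

ME = 0.0235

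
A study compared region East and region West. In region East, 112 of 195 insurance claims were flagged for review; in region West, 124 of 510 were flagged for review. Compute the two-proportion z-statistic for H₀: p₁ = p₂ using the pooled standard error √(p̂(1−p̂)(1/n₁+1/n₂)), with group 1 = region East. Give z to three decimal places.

z = 8.336

Sample proportions: p̂₁ = 112/195 = 0.57436 and p̂₂ = 124/510 = 0.24314.
Pooled p̂ = (112+124)/(195+510) = 236/705 = 0.33475.
SE = √[p̂(1−p̂)(1/n₁+1/n₂)] = √[0.33475·0.66525·(1/195+1/510)] ≈ 0.039732.
z = (p̂₁ − p̂₂)/SE = (0.57436 − 0.24314)/0.039732 = 0.33122/0.039732 = 8.336.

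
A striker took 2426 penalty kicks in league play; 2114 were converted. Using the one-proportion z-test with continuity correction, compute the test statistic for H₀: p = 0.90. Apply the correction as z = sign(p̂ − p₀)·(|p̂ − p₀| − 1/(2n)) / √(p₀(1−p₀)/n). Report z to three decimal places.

Sample proportion p̂ = 2114/2426 = 0.87139. p̂ − p₀ = -0.028607.
Continuity correction 1/(2n) = 1/4852 = 0.000206.
Corrected numerator: |-0.028607| − 0.000206 = 0.028401.
Null standard error: √(0.90·0.10/2426) = √0.000037098 = 0.006091.
z = (−)0.028401/0.006091 = -4.663.

z = -4.663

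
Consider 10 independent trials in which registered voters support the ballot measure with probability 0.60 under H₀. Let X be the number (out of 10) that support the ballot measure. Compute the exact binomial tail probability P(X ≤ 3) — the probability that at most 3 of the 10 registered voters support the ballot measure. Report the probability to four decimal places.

P = 0.0548

X ~ Binomial(n=10, p=0.60).
P(X ≤ 3) = C(10,0)·0.60^0·0.40^10 + C(10,1)·0.60^1·0.40^9 + C(10,2)·0.60^2·0.40^8 + C(10,3)·0.60^3·0.40^7.
= 0.000105 + 0.001573 + 0.010617 + 0.042467 = 0.0548.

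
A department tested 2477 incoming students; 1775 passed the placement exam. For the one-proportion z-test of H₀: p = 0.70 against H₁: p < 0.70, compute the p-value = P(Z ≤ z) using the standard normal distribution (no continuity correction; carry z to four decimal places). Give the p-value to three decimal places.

The sample proportion is 1775/2477 = 0.71659.
SE₀ = √(0.70·0.30/2477) = 0.009208.
Test statistic (full precision, shown to 4 dp): z = (1775/2477 − 0.70)/SE₀ ≈ 1.8021.
p-value = P(Z ≤ z) with z = 1.8021 → 0.964.

p-value = 0.964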